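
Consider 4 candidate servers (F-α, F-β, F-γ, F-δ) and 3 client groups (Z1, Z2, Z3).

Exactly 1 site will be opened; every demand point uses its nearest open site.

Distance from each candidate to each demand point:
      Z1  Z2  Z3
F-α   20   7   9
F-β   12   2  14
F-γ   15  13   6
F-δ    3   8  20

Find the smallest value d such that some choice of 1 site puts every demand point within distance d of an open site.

Open {F-β}.
  Farthest demand point is Z3 at distance 14 (to F-β); all others are ≤ 14.
With {F-γ} the worst case is 15.
With {F-α} the worst case is 20.
No size-1 selection achieves below 14.

14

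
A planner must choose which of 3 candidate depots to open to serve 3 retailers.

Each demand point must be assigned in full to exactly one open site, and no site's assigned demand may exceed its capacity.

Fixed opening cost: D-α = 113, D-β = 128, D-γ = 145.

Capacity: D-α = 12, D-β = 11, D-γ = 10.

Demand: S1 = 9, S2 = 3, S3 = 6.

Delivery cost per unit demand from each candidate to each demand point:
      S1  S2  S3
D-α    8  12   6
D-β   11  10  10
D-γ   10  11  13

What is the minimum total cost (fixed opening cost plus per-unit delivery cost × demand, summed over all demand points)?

403

Open {D-α, D-β}; cheapest assignment that respects the capacities:
  D-α (cap 12, load 9): S1 — cost 9×8 = 72
  D-β (cap 11, load 9): S2, S3 — cost 3×10 + 6×10 = 90
  Shipping 162, fixed 241 → total 403.
  Any other capacity-feasible assignment to {D-α, D-β} ships for at least 162.
Compare {D-α, D-γ}: its best feasible assignment gives total 420.
Compare {D-β, D-γ}: its best feasible assignment gives total 453.
Every other set of open sites that can feasibly serve all demand totals ≥ 420 even under its best assignment. Minimum: 403.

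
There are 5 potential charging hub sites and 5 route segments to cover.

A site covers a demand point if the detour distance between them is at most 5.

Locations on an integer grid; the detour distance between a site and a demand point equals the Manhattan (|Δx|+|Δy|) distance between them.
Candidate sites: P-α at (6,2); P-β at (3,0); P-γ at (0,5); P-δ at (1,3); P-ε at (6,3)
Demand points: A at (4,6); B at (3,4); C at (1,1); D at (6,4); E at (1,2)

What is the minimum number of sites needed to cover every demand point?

2

Coverage sets (demand points within 5 of each site):
  P-α: {B, D, E}
  P-β: {B, C, E}
  P-γ: {A, B, C, E}
  P-δ: {B, C, E}
  P-ε: {A, B, D}
No single site covers all 5 demand points.
But {P-α, P-γ} covers everything, so the minimum is 2.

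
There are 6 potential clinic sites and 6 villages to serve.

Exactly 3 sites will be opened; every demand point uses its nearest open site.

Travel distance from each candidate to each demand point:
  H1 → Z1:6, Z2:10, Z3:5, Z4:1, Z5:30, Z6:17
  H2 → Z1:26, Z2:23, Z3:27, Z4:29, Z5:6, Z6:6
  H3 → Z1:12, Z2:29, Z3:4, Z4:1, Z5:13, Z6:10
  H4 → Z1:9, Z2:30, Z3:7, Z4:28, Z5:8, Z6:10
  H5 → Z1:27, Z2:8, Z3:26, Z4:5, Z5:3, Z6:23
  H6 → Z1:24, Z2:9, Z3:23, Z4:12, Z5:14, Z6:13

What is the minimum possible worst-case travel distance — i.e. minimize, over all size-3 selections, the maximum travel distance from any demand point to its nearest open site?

Open {H1, H2, H5}.
  Farthest demand point is Z2 at travel distance 8 (to H5); all others are ≤ 8.
With {H1, H2, H6} the worst case is 9.
With {H2, H4, H5} the worst case is 9.
No size-3 selection achieves below 8.

8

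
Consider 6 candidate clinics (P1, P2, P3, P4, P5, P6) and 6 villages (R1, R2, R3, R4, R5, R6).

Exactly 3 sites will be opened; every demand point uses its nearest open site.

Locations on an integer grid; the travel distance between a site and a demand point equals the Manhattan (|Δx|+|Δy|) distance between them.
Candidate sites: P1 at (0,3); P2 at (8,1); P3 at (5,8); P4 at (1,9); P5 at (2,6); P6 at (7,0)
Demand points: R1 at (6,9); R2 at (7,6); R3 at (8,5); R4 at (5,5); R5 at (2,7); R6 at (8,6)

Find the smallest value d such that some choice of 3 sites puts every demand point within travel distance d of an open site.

Open {P1, P2, P3}.
  Farthest demand point is R6 at travel distance 5 (to P2); all others are ≤ 5.
With {P2, P3, P4} the worst case is 5.
With {P2, P3, P5} the worst case is 5.
No size-3 selection achieves below 5.

5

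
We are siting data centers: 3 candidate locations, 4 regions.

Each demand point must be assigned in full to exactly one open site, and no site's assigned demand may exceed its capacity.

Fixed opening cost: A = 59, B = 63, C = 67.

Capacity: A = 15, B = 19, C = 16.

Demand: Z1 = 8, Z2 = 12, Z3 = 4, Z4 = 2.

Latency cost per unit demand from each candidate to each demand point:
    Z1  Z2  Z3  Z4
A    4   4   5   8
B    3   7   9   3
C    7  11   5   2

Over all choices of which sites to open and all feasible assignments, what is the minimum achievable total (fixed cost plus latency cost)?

236

Open {A, B}; cheapest assignment that respects the capacities:
  A (cap 15, load 12): Z2 — cost 12×4 = 48
  B (cap 19, load 14): Z1, Z3, Z4 — cost 8×3 + 4×9 + 2×3 = 66
  Shipping 114, fixed 122 → total 236.
  Any other capacity-feasible assignment to {A, B} ships for at least 114.
Compare {A, C}: its best feasible assignment gives total 254.
Compare {A, B, C}: its best feasible assignment gives total 285.
Every other set of open sites that can feasibly serve all demand totals ≥ 254 even under its best assignment. Minimum: 236.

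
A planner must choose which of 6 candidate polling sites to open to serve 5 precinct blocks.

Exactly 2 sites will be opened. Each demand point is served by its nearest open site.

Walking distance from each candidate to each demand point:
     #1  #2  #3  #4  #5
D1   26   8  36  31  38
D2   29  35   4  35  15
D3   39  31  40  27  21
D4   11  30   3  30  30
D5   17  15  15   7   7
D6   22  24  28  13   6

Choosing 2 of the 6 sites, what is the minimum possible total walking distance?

43

Open {D4, D5}.
  #1→D4 11, #2→D5 15, #3→D4 3, #4→D5 7, #5→D5 7  ⇒ total 43.
Compare {D2, D5}: total 50.
Compare {D1, D5}: total 54.
No size-2 selection does better; minimum is 43.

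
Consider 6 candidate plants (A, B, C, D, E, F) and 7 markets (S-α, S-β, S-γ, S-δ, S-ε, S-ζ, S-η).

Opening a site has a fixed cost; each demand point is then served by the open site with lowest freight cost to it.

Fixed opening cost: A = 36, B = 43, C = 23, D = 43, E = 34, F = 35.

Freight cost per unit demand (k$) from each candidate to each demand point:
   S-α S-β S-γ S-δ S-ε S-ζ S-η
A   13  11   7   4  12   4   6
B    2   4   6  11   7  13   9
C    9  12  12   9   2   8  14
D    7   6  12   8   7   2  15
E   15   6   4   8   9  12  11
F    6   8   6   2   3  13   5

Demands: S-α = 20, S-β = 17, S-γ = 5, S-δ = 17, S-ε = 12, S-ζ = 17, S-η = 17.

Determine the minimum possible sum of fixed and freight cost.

448

Open {B, D, F}: assign each demand point to its cheapest open site.
  S-α→B 20×2=40, S-β→B 17×4=68, S-γ→B 5×6=30, S-δ→F 17×2=34, S-ε→F 12×3=36, S-ζ→D 17×2=34, S-η→F 17×5=85
  freight cost 327, fixed 121 → total 448.
Compare {B, C, D, F}: freight cost 315 + fixed 144 = 459.
Compare {B, D, E, F}: freight cost 317 + fixed 155 = 472.
Compare {A, B, F}: freight cost 361 + fixed 114 = 475.
All other subsets cost ≥ 459. Minimum total cost: 448.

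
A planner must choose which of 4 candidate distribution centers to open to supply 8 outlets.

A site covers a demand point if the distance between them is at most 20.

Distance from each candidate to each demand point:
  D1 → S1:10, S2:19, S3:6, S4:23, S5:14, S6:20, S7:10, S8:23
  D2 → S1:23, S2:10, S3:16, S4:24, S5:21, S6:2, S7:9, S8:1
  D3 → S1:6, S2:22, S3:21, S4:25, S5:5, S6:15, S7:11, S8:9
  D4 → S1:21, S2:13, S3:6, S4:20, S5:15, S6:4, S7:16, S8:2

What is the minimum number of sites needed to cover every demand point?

Coverage sets (demand points within 20 of each site):
  D1: {S1, S2, S3, S5, S6, S7}
  D2: {S2, S3, S6, S7, S8}
  D3: {S1, S5, S6, S7, S8}
  D4: {S2, S3, S4, S5, S6, S7, S8}
No single site covers all 8 demand points.
But {D1, D4} covers everything, so the minimum is 2.

2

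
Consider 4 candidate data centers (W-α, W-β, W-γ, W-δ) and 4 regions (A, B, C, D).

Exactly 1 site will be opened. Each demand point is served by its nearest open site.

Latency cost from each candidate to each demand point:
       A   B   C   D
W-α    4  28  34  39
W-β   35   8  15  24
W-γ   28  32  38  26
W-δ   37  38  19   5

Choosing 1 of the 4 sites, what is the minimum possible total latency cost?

82

Open {W-β}.
  A→W-β 35, B→W-β 8, C→W-β 15, D→W-β 24  ⇒ total 82.
Compare {W-δ}: total 99.
Compare {W-α}: total 105.
No size-1 selection does better; minimum is 82.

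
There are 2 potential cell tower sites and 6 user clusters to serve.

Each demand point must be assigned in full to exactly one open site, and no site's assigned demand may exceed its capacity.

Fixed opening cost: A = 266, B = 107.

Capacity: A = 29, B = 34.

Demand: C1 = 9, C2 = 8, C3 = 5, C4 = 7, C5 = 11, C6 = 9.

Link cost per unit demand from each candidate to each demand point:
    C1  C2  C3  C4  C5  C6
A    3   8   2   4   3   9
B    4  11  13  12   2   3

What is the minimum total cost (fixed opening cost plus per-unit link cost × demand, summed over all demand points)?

551

Open {A, B}; cheapest assignment that respects the capacities:
  A (cap 29, load 29): C1, C2, C3, C4 — cost 9×3 + 8×8 + 5×2 + 7×4 = 129
  B (cap 34, load 20): C5, C6 — cost 11×2 + 9×3 = 49
  Shipping 178, fixed 373 → total 551.
  Any other capacity-feasible assignment to {A, B} ships for at least 178.
Total demand is 49 and no other set of sites has combined capacity ≥ 49, so {A, B} is the only feasible choice of open sites. Minimum: 551.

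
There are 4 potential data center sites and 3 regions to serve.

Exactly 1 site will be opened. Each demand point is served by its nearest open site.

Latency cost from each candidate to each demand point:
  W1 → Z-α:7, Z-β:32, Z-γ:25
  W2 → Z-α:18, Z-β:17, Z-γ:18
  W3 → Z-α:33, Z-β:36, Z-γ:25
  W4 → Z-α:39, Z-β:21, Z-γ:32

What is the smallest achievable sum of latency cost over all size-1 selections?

Open {W2}.
  Z-α→W2 18, Z-β→W2 17, Z-γ→W2 18  ⇒ total 53.
Compare {W1}: total 64.
Compare {W4}: total 92.
No size-1 selection does better; minimum is 53.

53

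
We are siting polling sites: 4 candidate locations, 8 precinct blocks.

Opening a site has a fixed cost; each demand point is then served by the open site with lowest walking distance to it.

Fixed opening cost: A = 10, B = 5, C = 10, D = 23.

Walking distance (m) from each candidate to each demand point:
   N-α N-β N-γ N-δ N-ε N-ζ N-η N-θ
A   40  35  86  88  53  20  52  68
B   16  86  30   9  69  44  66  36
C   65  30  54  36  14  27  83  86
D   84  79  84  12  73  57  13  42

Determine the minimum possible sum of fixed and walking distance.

Open {B, C, D}: assign each demand point to its cheapest open site.
  N-α→B 16, N-β→C 30, N-γ→B 30, N-δ→B 9, N-ε→C 14, N-ζ→C 27, N-η→D 13, N-θ→B 36
  walking distance 175, fixed 38 → total 213.
Compare {A, B, C, D}: walking distance 168 + fixed 48 = 216.
Compare {A, B, C}: walking distance 207 + fixed 25 = 232.
Compare {B, C}: walking distance 228 + fixed 15 = 243.
All other subsets cost ≥ 216. Minimum total cost: 213.

213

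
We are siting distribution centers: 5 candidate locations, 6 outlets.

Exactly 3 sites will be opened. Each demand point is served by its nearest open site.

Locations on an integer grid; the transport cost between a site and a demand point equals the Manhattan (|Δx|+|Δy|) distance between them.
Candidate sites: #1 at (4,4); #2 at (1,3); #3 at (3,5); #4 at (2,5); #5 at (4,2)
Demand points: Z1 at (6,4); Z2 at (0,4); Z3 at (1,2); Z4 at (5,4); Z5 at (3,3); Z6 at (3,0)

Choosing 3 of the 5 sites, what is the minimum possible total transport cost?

11

Open {#1, #2, #5}.
  Z1→#1 2, Z2→#2 2, Z3→#2 1, Z4→#1 1, Z5→#1 2, Z6→#5 3  ⇒ total 11.
Compare {#1, #2, #3}: total 13.
Compare {#1, #2, #4}: total 13.
No size-3 selection does better; minimum is 11.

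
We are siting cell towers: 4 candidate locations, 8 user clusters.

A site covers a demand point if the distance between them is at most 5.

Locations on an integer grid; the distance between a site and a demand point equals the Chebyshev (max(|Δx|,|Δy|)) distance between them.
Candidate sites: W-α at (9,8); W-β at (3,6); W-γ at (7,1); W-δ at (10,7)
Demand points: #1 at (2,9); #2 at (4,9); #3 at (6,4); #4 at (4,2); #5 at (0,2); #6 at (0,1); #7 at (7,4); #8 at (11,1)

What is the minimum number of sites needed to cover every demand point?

2

Coverage sets (demand points within 5 of each site):
  W-α: {#2, #3, #7}
  W-β: {#1, #2, #3, #4, #5, #6, #7}
  W-γ: {#3, #4, #7, #8}
  W-δ: {#3, #7}
No single site covers all 8 demand points.
But {W-β, W-γ} covers everything, so the minimum is 2.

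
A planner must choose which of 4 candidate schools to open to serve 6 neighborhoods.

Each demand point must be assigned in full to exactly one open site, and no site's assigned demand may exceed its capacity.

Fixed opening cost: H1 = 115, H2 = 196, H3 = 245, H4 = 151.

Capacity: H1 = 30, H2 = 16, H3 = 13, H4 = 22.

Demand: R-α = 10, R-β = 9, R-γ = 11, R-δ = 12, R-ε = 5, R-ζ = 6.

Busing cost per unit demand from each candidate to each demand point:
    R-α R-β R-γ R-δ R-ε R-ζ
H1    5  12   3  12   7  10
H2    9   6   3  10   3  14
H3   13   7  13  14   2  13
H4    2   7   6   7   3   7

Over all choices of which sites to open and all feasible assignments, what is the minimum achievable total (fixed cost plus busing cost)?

728

Open {H1, H2, H4}; cheapest assignment that respects the capacities:
  H1 (cap 30, load 17): R-γ, R-ζ — cost 11×3 + 6×10 = 93
  H2 (cap 16, load 14): R-β, R-ε — cost 9×6 + 5×3 = 69
  H4 (cap 22, load 22): R-α, R-δ — cost 10×2 + 12×7 = 104
  Shipping 266, fixed 462 → total 728.
  Any other capacity-feasible assignment to {H1, H2, H4} ships for at least 266.
Compare {H1, H3, H4}: its best feasible assignment gives total 806.
Compare {H1, H2, H3}: its best feasible assignment gives total 921.
Every other set of open sites that can feasibly serve all demand totals ≥ 806 even under its best assignment. Minimum: 728.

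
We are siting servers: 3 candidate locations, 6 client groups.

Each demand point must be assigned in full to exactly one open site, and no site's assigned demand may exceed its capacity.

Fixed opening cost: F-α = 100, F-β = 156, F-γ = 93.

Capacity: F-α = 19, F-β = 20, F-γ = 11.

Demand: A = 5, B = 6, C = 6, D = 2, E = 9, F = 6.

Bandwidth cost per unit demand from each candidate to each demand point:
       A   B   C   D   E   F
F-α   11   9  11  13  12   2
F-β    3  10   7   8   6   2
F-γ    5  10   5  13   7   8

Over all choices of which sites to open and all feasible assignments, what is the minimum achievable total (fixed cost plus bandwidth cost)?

Open {F-α, F-β}; cheapest assignment that respects the capacities:
  F-α (cap 19, load 14): B, D, F — cost 6×9 + 2×13 + 6×2 = 92
  F-β (cap 20, load 20): A, C, E — cost 5×3 + 6×7 + 9×6 = 111
  Shipping 203, fixed 256 → total 459.
  Any other capacity-feasible assignment to {F-α, F-β} ships for at least 203.
Compare {F-α, F-β, F-γ}: its best feasible assignment gives total 530.
Every other set of open sites that can feasibly serve all demand totals ≥ 530 even under its best assignment. Minimum: 459.

459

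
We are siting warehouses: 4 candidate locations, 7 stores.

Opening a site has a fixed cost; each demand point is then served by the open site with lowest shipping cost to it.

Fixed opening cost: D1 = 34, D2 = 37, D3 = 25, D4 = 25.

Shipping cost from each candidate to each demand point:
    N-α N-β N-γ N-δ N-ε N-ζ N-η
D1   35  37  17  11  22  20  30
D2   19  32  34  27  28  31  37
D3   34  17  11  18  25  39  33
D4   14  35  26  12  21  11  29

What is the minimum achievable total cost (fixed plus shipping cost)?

165

Open {D3, D4}: assign each demand point to its cheapest open site.
  N-α→D4 14, N-β→D3 17, N-γ→D3 11, N-δ→D4 12, N-ε→D4 21, N-ζ→D4 11, N-η→D4 29
  shipping cost 115, fixed 50 → total 165.
Compare {D4}: shipping cost 148 + fixed 25 = 173.
Compare {D1, D4}: shipping cost 138 + fixed 59 = 197.
Compare {D1, D3, D4}: shipping cost 114 + fixed 84 = 198.
All other subsets cost ≥ 173. Minimum total cost: 165.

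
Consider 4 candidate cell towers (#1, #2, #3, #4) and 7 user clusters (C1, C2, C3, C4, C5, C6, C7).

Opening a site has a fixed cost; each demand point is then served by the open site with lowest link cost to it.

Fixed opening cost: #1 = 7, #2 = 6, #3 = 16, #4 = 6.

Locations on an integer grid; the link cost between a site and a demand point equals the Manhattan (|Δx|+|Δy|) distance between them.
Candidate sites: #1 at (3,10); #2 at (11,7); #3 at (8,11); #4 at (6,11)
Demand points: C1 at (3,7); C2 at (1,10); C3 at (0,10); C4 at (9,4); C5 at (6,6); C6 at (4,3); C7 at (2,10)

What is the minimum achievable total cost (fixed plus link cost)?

Open {#1, #2}: assign each demand point to its cheapest open site.
  C1→#1 3, C2→#1 2, C3→#1 3, C4→#2 5, C5→#2 6, C6→#1 8, C7→#1 1
  link cost 28, fixed 13 → total 41.
Compare {#1}: link cost 36 + fixed 7 = 43.
Compare {#1, #4}: link cost 32 + fixed 13 = 45.
Compare {#1, #2, #4}: link cost 27 + fixed 19 = 46.
All other subsets cost ≥ 43. Minimum total cost: 41.

41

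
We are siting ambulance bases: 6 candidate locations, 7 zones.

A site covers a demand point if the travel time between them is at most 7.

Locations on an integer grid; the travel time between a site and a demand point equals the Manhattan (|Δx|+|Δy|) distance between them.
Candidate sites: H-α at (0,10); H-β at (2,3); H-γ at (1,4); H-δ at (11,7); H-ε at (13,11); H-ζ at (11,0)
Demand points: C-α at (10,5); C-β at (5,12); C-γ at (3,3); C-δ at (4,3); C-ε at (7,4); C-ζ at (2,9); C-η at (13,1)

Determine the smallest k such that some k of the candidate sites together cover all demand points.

Coverage sets (demand points within 7 of each site):
  H-α: {C-β, C-ζ}
  H-β: {C-γ, C-δ, C-ε, C-ζ}
  H-γ: {C-γ, C-δ, C-ε, C-ζ}
  H-δ: {C-α, C-ε}
  H-ε: {}
  H-ζ: {C-α, C-η}
No 2 sites suffice: every size-2 union leaves at least one demand point uncovered.
But {H-α, H-β, H-ζ} covers everything, so the minimum is 3.

3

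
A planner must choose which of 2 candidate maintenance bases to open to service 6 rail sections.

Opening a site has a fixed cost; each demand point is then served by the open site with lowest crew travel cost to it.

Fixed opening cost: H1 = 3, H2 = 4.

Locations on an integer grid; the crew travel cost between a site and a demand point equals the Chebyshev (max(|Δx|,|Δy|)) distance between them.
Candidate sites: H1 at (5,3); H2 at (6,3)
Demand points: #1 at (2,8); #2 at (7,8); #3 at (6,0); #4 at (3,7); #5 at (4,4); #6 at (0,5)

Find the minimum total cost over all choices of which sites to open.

Open {H1}: assign each demand point to its cheapest open site.
  #1→H1 5, #2→H1 5, #3→H1 3, #4→H1 4, #5→H1 1, #6→H1 5
  crew travel cost 23, fixed 3 → total 26.
Compare {H2}: crew travel cost 25 + fixed 4 = 29.
Compare {H1, H2}: crew travel cost 23 + fixed 7 = 30.

26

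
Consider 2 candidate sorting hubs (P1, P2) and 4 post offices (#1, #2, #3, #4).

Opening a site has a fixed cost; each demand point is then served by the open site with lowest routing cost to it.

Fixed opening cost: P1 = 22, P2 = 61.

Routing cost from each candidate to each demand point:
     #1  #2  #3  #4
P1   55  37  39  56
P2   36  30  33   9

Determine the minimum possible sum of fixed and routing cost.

169

Open {P2}: assign each demand point to its cheapest open site.
  #1→P2 36, #2→P2 30, #3→P2 33, #4→P2 9
  routing cost 108, fixed 61 → total 169.
Compare {P1, P2}: routing cost 108 + fixed 83 = 191.
Compare {P1}: routing cost 187 + fixed 22 = 209.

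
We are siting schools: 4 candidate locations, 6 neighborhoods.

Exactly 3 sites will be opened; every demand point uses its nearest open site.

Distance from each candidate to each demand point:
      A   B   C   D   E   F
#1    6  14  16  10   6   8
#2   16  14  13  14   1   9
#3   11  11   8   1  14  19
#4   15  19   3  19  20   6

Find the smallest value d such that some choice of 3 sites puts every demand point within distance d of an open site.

11

Open {#1, #2, #3}.
  Farthest demand point is B at distance 11 (to #3); all others are ≤ 11.
With {#1, #3, #4} the worst case is 11.
With {#2, #3, #4} the worst case is 11.
No size-3 selection achieves below 11.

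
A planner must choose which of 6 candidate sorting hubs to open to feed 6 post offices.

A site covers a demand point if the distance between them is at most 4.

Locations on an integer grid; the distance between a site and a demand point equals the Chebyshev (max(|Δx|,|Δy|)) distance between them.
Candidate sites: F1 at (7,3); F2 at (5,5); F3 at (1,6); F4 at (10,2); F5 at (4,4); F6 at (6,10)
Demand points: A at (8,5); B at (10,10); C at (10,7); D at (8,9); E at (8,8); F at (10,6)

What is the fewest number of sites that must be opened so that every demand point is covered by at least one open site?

Coverage sets (demand points within 4 of each site):
  F1: {A, C, F}
  F2: {A, D, E}
  F3: {}
  F4: {A, F}
  F5: {A, E}
  F6: {B, C, D, E, F}
No single site covers all 6 demand points.
But {F1, F6} covers everything, so the minimum is 2.

2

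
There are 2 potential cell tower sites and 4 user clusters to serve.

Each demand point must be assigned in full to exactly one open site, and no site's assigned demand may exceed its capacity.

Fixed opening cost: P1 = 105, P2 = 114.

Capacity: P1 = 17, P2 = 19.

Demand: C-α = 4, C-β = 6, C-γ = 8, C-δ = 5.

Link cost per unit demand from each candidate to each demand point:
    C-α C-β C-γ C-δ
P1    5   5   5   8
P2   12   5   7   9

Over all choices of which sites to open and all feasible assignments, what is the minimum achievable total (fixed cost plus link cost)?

Open {P1, P2}; cheapest assignment that respects the capacities:
  P1 (cap 17, load 17): C-α, C-γ, C-δ — cost 4×5 + 8×5 + 5×8 = 100
  P2 (cap 19, load 6): C-β — cost 6×5 = 30
  Shipping 130, fixed 219 → total 349.
  Any other capacity-feasible assignment to {P1, P2} ships for at least 130.
Total demand is 23 and no other set of sites has combined capacity ≥ 23, so {P1, P2} is the only feasible choice of open sites. Minimum: 349.

349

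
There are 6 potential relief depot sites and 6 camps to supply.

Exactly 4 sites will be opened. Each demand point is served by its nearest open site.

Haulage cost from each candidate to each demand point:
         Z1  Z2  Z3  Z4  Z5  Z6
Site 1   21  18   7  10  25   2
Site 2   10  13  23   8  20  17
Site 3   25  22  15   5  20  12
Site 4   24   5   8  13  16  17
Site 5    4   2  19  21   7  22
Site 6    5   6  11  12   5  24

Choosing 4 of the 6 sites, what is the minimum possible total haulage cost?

Open {Site 1, Site 3, Site 5, Site 6}.
  Z1→Site 5 4, Z2→Site 5 2, Z3→Site 1 7, Z4→Site 3 5, Z5→Site 6 5, Z6→Site 1 2  ⇒ total 25.
Compare {Site 1, Site 2, Site 3, Site 5}: total 27.
Compare {Site 1, Site 3, Site 4, Site 5}: total 27.
No size-4 selection does better; minimum is 25.

25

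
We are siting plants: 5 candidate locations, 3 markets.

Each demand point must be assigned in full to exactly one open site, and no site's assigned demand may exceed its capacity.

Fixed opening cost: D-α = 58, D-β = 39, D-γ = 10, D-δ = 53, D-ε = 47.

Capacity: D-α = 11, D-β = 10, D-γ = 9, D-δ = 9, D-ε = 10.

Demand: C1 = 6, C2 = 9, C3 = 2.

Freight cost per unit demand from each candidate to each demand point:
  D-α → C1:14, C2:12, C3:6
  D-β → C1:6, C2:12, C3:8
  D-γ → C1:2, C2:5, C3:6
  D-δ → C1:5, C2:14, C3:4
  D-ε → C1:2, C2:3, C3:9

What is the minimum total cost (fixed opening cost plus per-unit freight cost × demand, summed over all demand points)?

108

Open {D-γ, D-ε}; cheapest assignment that respects the capacities:
  D-γ (cap 9, load 8): C1, C3 — cost 6×2 + 2×6 = 24
  D-ε (cap 10, load 9): C2 — cost 9×3 = 27
  Shipping 51, fixed 57 → total 108.
  Any other capacity-feasible assignment to {D-γ, D-ε} ships for at least 51.
Compare {D-β, D-γ}: its best feasible assignment gives total 146.
Compare {D-γ, D-δ}: its best feasible assignment gives total 146.
Every other set of open sites that can feasibly serve all demand totals ≥ 146 even under its best assignment. Minimum: 108.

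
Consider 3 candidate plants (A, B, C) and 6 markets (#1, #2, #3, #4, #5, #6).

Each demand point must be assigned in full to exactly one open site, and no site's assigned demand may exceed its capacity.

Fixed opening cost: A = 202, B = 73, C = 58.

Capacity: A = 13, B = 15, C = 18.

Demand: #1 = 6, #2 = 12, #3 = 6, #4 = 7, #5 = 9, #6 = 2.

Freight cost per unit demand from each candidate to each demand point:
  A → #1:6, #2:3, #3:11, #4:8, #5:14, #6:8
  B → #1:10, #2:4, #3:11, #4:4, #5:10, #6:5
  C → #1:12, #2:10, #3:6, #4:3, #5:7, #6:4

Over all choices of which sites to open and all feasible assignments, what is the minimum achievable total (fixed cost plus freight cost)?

564

Open {A, B, C}; cheapest assignment that respects the capacities:
  A (cap 13, load 12): #2 — cost 12×3 = 36
  B (cap 15, load 13): #1, #4 — cost 6×10 + 7×4 = 88
  C (cap 18, load 17): #3, #5, #6 — cost 6×6 + 9×7 + 2×4 = 107
  Shipping 231, fixed 333 → total 564.
  Any other capacity-feasible assignment to {A, B, C} ships for at least 231.
Total demand is 42 and no other set of sites has combined capacity ≥ 42, so {A, B, C} is the only feasible choice of open sites. Minimum: 564.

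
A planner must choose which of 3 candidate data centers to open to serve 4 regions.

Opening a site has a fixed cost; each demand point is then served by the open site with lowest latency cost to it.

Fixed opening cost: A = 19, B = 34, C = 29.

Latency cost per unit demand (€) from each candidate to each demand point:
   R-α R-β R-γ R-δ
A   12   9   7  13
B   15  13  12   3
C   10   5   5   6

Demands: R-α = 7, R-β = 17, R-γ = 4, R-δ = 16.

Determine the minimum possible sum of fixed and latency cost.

Open {B, C}: assign each demand point to its cheapest open site.
  R-α→C 7×10=70, R-β→C 17×5=85, R-γ→C 4×5=20, R-δ→B 16×3=48
  latency cost 223, fixed 63 → total 286.
Compare {C}: latency cost 271 + fixed 29 = 300.
Compare {A, B, C}: latency cost 223 + fixed 82 = 305.
Compare {A, C}: latency cost 271 + fixed 48 = 319.
All other subsets cost ≥ 300. Minimum total cost: 286.

286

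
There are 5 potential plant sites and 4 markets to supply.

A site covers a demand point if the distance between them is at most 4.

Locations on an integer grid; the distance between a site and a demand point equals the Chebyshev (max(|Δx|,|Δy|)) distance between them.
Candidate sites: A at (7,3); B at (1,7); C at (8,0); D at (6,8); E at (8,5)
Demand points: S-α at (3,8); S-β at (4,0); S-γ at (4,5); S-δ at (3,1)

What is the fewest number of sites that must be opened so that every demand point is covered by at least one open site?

2

Coverage sets (demand points within 4 of each site):
  A: {S-β, S-γ, S-δ}
  B: {S-α, S-γ}
  C: {S-β}
  D: {S-α, S-γ}
  E: {S-γ}
No single site covers all 4 demand points.
But {A, B} covers everything, so the minimum is 2.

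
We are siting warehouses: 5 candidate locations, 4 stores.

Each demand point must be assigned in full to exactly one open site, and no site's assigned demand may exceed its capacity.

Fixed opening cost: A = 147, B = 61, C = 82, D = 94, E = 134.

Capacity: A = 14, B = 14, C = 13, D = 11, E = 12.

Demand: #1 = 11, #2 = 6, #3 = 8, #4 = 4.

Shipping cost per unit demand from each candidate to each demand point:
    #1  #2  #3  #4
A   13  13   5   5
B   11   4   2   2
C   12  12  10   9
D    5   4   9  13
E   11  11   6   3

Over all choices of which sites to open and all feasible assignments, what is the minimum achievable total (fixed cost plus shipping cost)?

Open {B, C, D}; cheapest assignment that respects the capacities:
  B (cap 14, load 14): #2, #3 — cost 6×4 + 8×2 = 40
  C (cap 13, load 4): #4 — cost 4×9 = 36
  D (cap 11, load 11): #1 — cost 11×5 = 55
  Shipping 131, fixed 237 → total 368.
  Any other capacity-feasible assignment to {B, C, D} ships for at least 131.
Compare {B, D, E}: its best feasible assignment gives total 396.
Compare {A, B, D}: its best feasible assignment gives total 417.
Every other set of open sites that can feasibly serve all demand totals ≥ 396 even under its best assignment. Minimum: 368.

368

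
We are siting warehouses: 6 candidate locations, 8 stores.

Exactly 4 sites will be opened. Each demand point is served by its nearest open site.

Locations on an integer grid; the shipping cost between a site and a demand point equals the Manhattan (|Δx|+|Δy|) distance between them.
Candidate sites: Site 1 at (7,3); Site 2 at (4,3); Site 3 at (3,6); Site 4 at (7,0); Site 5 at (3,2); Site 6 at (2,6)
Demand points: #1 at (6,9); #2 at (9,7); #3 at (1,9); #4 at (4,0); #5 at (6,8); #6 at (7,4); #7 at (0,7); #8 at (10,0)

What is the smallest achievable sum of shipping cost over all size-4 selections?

Open {Site 1, Site 3, Site 4, Site 6}.
  #1→Site 3 6, #2→Site 1 6, #3→Site 6 4, #4→Site 4 3, #5→Site 3 5, #6→Site 1 1, #7→Site 6 3, #8→Site 4 3  ⇒ total 31.
Compare {Site 1, Site 2, Site 3, Site 4}: total 33.
Compare {Site 1, Site 2, Site 4, Site 6}: total 33.
No size-4 selection does better; minimum is 31.

31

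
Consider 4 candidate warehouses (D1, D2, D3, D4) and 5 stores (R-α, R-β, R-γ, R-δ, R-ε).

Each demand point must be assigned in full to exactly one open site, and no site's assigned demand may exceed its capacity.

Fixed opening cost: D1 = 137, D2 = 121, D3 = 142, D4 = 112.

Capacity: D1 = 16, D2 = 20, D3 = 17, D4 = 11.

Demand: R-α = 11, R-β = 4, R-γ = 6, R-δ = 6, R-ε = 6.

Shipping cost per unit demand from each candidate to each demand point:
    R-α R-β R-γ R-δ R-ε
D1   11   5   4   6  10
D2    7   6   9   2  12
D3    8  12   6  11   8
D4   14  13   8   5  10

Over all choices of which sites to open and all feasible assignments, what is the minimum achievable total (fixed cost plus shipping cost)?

Open {D1, D2}; cheapest assignment that respects the capacities:
  D1 (cap 16, load 16): R-β, R-γ, R-ε — cost 4×5 + 6×4 + 6×10 = 104
  D2 (cap 20, load 17): R-α, R-δ — cost 11×7 + 6×2 = 89
  Shipping 193, fixed 258 → total 451.
  Any other capacity-feasible assignment to {D1, D2} ships for at least 193.
Compare {D2, D3}: its best feasible assignment gives total 484.
Compare {D1, D3}: its best feasible assignment gives total 495.
Every other set of open sites that can feasibly serve all demand totals ≥ 484 even under its best assignment. Minimum: 451.

451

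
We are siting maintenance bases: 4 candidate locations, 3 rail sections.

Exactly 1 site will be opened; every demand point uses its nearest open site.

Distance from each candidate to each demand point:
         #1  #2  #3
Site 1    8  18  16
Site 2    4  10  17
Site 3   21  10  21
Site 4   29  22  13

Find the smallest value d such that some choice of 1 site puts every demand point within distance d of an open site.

17

Open {Site 2}.
  Farthest demand point is #3 at distance 17 (to Site 2); all others are ≤ 17.
With {Site 1} the worst case is 18.
With {Site 3} the worst case is 21.
No size-1 selection achieves below 17.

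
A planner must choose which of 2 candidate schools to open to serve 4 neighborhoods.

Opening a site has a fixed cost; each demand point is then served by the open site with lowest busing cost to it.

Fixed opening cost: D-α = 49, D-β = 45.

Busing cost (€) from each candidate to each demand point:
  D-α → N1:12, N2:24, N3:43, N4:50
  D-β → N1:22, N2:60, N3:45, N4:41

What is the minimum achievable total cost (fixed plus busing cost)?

178

Open {D-α}: assign each demand point to its cheapest open site.
  N1→D-α 12, N2→D-α 24, N3→D-α 43, N4→D-α 50
  busing cost 129, fixed 49 → total 178.
Compare {D-β}: busing cost 168 + fixed 45 = 213.
Compare {D-α, D-β}: busing cost 120 + fixed 94 = 214.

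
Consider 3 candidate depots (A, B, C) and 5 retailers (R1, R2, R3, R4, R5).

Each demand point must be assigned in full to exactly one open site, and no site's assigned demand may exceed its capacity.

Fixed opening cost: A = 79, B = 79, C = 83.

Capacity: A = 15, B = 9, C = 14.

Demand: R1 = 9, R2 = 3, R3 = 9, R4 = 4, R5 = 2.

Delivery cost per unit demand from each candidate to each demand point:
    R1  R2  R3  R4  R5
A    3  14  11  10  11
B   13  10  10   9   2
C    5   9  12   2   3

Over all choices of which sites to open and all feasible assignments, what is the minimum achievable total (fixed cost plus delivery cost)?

369

Open {A, C}; cheapest assignment that respects the capacities:
  A (cap 15, load 14): R1, R2, R5 — cost 9×3 + 3×14 + 2×11 = 91
  C (cap 14, load 13): R3, R4 — cost 9×12 + 4×2 = 116
  Shipping 207, fixed 162 → total 369.
  Any other capacity-feasible assignment to {A, C} ships for at least 207.
Compare {A, B, C}: its best feasible assignment gives total 399.
Every other set of open sites that can feasibly serve all demand totals ≥ 399 even under its best assignment. Minimum: 369.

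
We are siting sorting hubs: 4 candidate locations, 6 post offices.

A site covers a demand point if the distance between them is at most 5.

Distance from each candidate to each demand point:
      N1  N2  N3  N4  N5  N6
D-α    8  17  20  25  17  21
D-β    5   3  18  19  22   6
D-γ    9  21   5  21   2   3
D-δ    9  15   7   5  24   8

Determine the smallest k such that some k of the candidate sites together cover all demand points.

3

Coverage sets (demand points within 5 of each site):
  D-α: {}
  D-β: {N1, N2}
  D-γ: {N3, N5, N6}
  D-δ: {N4}
No 2 sites suffice: every size-2 union leaves at least one demand point uncovered.
But {D-β, D-γ, D-δ} covers everything, so the minimum is 3.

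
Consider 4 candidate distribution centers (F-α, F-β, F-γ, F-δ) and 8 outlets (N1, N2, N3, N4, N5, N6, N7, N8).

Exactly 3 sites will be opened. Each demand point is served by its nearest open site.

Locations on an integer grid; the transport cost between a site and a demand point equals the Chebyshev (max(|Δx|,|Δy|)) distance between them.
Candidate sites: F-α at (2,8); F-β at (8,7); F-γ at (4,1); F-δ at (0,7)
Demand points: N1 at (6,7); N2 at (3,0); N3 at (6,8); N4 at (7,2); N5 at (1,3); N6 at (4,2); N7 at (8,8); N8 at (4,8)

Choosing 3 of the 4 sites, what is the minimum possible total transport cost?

15

Open {F-α, F-β, F-γ}.
  N1→F-β 2, N2→F-γ 1, N3→F-β 2, N4→F-γ 3, N5→F-γ 3, N6→F-γ 1, N7→F-β 1, N8→F-α 2  ⇒ total 15.
Compare {F-β, F-γ, F-δ}: total 17.
Compare {F-α, F-γ, F-δ}: total 24.
No size-3 selection does better; minimum is 15.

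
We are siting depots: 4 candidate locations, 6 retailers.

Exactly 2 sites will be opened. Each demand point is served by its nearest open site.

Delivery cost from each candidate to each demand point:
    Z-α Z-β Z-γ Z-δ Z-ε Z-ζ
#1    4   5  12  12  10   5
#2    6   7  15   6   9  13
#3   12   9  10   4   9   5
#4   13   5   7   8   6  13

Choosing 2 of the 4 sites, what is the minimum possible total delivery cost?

35

Open {#1, #4}.
  Z-α→#1 4, Z-β→#1 5, Z-γ→#4 7, Z-δ→#4 8, Z-ε→#4 6, Z-ζ→#1 5  ⇒ total 35.
Compare {#1, #3}: total 37.
Compare {#3, #4}: total 39.
No size-2 selection does better; minimum is 35.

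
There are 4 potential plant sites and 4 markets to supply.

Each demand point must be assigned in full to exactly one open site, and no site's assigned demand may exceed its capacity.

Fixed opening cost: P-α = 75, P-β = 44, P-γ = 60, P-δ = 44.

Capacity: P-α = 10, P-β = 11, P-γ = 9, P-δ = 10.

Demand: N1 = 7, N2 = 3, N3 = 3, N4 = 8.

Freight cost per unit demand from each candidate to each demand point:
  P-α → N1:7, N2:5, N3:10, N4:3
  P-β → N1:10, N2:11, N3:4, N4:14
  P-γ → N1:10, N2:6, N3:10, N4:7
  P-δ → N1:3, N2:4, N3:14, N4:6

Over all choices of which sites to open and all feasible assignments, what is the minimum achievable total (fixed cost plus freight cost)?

Open {P-α, P-β, P-δ}; cheapest assignment that respects the capacities:
  P-α (cap 10, load 8): N4 — cost 8×3 = 24
  P-β (cap 11, load 3): N3 — cost 3×4 = 12
  P-δ (cap 10, load 10): N1, N2 — cost 7×3 + 3×4 = 33
  Shipping 69, fixed 163 → total 232.
  Any other capacity-feasible assignment to {P-α, P-β, P-δ} ships for at least 69.
Compare {P-β, P-δ}: its best feasible assignment gives total 245.
Compare {P-β, P-γ, P-δ}: its best feasible assignment gives total 249.
Every other set of open sites that can feasibly serve all demand totals ≥ 245 even under its best assignment. Minimum: 232.

232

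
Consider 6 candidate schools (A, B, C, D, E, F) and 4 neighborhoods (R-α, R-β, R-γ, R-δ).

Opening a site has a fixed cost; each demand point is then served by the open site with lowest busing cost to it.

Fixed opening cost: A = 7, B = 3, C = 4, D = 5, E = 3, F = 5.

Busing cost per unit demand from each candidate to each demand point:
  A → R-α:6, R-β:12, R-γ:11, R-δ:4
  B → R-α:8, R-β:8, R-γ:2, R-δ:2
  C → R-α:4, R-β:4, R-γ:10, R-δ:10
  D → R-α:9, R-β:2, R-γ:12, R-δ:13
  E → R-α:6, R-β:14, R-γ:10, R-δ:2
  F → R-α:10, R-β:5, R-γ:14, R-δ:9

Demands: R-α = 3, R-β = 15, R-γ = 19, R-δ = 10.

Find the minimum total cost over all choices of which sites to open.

Open {B, C, D}: assign each demand point to its cheapest open site.
  R-α→C 3×4=12, R-β→D 15×2=30, R-γ→B 19×2=38, R-δ→B 10×2=20
  busing cost 100, fixed 12 → total 112.
Compare {B, C, D, E}: busing cost 100 + fixed 15 = 115.
Compare {B, D, E}: busing cost 106 + fixed 11 = 117.
Compare {B, C, D, F}: busing cost 100 + fixed 17 = 117.
All other subsets cost ≥ 115. Minimum total cost: 112.

112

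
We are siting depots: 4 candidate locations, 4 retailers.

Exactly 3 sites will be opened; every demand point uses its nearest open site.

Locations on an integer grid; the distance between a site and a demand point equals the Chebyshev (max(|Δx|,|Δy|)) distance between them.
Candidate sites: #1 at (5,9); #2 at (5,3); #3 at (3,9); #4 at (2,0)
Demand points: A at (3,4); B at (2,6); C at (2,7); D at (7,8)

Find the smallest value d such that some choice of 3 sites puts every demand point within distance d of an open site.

Open {#1, #2, #3}.
  Farthest demand point is B at distance 3 (to #1); all others are ≤ 3.
With {#1, #2, #4} the worst case is 3.
With {#1, #3, #4} the worst case is 4.
No size-3 selection achieves below 3.

3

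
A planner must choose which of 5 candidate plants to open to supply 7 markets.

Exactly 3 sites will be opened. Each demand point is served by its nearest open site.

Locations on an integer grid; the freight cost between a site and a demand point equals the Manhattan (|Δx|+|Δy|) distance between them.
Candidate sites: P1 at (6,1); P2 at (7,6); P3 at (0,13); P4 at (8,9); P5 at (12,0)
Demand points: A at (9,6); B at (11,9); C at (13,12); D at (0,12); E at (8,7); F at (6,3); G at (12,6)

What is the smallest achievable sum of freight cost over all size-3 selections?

25

Open {P2, P3, P4}.
  A→P2 2, B→P4 3, C→P4 8, D→P3 1, E→P2 2, F→P2 4, G→P2 5  ⇒ total 25.
Compare {P1, P3, P4}: total 27.
Compare {P1, P2, P3}: total 31.
No size-3 selection does better; minimum is 25.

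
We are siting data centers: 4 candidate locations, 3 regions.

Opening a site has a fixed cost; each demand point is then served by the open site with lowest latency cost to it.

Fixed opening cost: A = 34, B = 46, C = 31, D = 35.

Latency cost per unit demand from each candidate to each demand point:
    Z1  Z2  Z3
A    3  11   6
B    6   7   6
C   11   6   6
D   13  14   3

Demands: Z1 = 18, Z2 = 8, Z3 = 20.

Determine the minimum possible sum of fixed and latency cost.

262

Open {A, C, D}: assign each demand point to its cheapest open site.
  Z1→A 18×3=54, Z2→C 8×6=48, Z3→D 20×3=60
  latency cost 162, fixed 100 → total 262.
Compare {A, D}: latency cost 202 + fixed 69 = 271.
Compare {A, B, D}: latency cost 170 + fixed 115 = 285.
Compare {A, C}: latency cost 222 + fixed 65 = 287.
All other subsets cost ≥ 271. Minimum total cost: 262.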